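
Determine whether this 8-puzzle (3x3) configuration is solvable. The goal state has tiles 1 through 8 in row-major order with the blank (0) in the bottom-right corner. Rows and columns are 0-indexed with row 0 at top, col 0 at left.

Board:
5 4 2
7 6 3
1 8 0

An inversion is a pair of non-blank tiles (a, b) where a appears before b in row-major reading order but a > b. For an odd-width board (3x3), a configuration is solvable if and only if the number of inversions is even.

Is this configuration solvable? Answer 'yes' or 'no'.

Inversions (pairs i<j in row-major order where tile[i] > tile[j] > 0): 14
14 is even, so the puzzle is solvable.

Answer: yes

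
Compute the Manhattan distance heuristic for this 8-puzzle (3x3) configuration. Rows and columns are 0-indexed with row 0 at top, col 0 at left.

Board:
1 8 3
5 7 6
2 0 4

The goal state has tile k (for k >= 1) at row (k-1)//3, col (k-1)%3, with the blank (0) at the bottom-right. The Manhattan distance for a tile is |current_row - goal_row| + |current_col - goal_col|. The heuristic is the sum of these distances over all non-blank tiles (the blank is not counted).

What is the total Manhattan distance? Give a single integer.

Tile 1: at (0,0), goal (0,0), distance |0-0|+|0-0| = 0
Tile 8: at (0,1), goal (2,1), distance |0-2|+|1-1| = 2
Tile 3: at (0,2), goal (0,2), distance |0-0|+|2-2| = 0
Tile 5: at (1,0), goal (1,1), distance |1-1|+|0-1| = 1
Tile 7: at (1,1), goal (2,0), distance |1-2|+|1-0| = 2
Tile 6: at (1,2), goal (1,2), distance |1-1|+|2-2| = 0
Tile 2: at (2,0), goal (0,1), distance |2-0|+|0-1| = 3
Tile 4: at (2,2), goal (1,0), distance |2-1|+|2-0| = 3
Sum: 0 + 2 + 0 + 1 + 2 + 0 + 3 + 3 = 11

Answer: 11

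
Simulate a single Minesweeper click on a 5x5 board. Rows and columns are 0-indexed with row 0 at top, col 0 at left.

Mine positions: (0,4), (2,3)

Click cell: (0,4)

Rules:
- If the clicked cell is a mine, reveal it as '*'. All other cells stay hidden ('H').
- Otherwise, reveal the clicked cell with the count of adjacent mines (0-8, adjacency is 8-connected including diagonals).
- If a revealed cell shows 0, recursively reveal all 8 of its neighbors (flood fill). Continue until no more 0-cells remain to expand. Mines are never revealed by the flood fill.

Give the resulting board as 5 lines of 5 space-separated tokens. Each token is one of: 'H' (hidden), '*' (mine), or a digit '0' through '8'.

H H H H *
H H H H H
H H H H H
H H H H H
H H H H H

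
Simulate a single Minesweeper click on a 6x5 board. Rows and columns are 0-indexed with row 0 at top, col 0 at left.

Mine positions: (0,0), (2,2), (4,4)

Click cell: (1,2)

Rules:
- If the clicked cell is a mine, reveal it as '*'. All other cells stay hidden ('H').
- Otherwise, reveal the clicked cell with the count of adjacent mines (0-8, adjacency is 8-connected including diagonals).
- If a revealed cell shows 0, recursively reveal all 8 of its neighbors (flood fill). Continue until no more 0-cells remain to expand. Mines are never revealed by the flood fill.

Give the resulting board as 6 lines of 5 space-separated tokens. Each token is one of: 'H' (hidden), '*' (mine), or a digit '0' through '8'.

H H H H H
H H 1 H H
H H H H H
H H H H H
H H H H H
H H H H H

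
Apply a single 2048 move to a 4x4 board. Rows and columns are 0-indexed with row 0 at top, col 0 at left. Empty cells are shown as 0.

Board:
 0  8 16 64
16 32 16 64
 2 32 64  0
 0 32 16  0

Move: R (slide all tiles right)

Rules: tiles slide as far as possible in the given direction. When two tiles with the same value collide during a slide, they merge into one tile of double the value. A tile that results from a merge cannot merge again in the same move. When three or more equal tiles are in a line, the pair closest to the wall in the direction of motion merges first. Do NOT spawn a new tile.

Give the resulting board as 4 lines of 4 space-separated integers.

Answer:  0  8 16 64
16 32 16 64
 0  2 32 64
 0  0 32 16

Derivation:
Slide right:
row 0: [0, 8, 16, 64] -> [0, 8, 16, 64]
row 1: [16, 32, 16, 64] -> [16, 32, 16, 64]
row 2: [2, 32, 64, 0] -> [0, 2, 32, 64]
row 3: [0, 32, 16, 0] -> [0, 0, 32, 16]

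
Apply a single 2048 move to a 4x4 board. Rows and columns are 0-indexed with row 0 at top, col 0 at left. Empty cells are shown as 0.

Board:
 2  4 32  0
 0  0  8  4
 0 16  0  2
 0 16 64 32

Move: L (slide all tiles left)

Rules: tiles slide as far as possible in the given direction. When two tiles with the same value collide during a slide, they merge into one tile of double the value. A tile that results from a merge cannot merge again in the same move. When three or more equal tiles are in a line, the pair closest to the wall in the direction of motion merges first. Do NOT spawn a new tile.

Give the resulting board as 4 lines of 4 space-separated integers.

Slide left:
row 0: [2, 4, 32, 0] -> [2, 4, 32, 0]
row 1: [0, 0, 8, 4] -> [8, 4, 0, 0]
row 2: [0, 16, 0, 2] -> [16, 2, 0, 0]
row 3: [0, 16, 64, 32] -> [16, 64, 32, 0]

Answer:  2  4 32  0
 8  4  0  0
16  2  0  0
16 64 32  0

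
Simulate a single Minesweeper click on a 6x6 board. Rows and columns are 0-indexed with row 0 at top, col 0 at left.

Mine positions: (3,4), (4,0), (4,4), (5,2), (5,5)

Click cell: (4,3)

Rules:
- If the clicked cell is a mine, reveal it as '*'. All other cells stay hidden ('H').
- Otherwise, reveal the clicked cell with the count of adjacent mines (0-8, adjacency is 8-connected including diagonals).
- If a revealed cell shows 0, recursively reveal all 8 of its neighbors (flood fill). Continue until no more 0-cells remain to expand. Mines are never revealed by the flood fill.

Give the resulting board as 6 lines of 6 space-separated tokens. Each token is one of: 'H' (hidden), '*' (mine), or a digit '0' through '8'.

H H H H H H
H H H H H H
H H H H H H
H H H H H H
H H H 3 H H
H H H H H H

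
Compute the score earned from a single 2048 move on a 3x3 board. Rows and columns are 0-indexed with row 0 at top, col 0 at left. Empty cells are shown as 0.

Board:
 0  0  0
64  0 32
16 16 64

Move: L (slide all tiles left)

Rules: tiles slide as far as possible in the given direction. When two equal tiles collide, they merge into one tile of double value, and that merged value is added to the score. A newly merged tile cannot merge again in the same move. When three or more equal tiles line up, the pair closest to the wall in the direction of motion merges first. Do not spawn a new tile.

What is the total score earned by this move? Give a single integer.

Slide left:
row 0: [0, 0, 0] -> [0, 0, 0]  score +0 (running 0)
row 1: [64, 0, 32] -> [64, 32, 0]  score +0 (running 0)
row 2: [16, 16, 64] -> [32, 64, 0]  score +32 (running 32)
Board after move:
 0  0  0
64 32  0
32 64  0

Answer: 32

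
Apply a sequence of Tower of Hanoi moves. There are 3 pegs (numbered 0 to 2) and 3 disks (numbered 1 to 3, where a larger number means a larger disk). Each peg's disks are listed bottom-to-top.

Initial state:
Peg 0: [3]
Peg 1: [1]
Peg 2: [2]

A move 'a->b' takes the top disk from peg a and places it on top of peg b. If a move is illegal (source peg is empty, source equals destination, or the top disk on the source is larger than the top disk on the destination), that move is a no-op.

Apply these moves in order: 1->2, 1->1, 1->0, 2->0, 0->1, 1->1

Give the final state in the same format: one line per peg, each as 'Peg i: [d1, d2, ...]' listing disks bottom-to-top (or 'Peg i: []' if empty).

Answer: Peg 0: [3]
Peg 1: [1]
Peg 2: [2]

Derivation:
After move 1 (1->2):
Peg 0: [3]
Peg 1: []
Peg 2: [2, 1]

After move 2 (1->1):
Peg 0: [3]
Peg 1: []
Peg 2: [2, 1]

After move 3 (1->0):
Peg 0: [3]
Peg 1: []
Peg 2: [2, 1]

After move 4 (2->0):
Peg 0: [3, 1]
Peg 1: []
Peg 2: [2]

After move 5 (0->1):
Peg 0: [3]
Peg 1: [1]
Peg 2: [2]

After move 6 (1->1):
Peg 0: [3]
Peg 1: [1]
Peg 2: [2]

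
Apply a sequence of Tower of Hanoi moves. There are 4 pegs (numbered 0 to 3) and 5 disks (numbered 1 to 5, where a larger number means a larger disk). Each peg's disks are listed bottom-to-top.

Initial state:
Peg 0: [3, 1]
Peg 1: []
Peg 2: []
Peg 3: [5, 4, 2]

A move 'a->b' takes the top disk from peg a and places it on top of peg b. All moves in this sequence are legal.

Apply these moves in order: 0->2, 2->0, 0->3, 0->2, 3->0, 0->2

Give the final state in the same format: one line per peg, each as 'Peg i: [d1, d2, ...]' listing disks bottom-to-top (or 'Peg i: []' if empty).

After move 1 (0->2):
Peg 0: [3]
Peg 1: []
Peg 2: [1]
Peg 3: [5, 4, 2]

After move 2 (2->0):
Peg 0: [3, 1]
Peg 1: []
Peg 2: []
Peg 3: [5, 4, 2]

After move 3 (0->3):
Peg 0: [3]
Peg 1: []
Peg 2: []
Peg 3: [5, 4, 2, 1]

After move 4 (0->2):
Peg 0: []
Peg 1: []
Peg 2: [3]
Peg 3: [5, 4, 2, 1]

After move 5 (3->0):
Peg 0: [1]
Peg 1: []
Peg 2: [3]
Peg 3: [5, 4, 2]

After move 6 (0->2):
Peg 0: []
Peg 1: []
Peg 2: [3, 1]
Peg 3: [5, 4, 2]

Answer: Peg 0: []
Peg 1: []
Peg 2: [3, 1]
Peg 3: [5, 4, 2]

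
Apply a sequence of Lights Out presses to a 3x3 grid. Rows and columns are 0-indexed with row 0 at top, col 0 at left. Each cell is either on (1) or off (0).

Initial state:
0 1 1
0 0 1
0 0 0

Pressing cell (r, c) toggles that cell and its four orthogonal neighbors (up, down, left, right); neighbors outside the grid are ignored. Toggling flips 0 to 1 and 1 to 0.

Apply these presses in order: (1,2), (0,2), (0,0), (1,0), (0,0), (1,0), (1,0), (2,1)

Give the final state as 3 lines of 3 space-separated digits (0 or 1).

Answer: 1 0 1
1 1 1
0 1 0

Derivation:
After press 1 at (1,2):
0 1 0
0 1 0
0 0 1

After press 2 at (0,2):
0 0 1
0 1 1
0 0 1

After press 3 at (0,0):
1 1 1
1 1 1
0 0 1

After press 4 at (1,0):
0 1 1
0 0 1
1 0 1

After press 5 at (0,0):
1 0 1
1 0 1
1 0 1

After press 6 at (1,0):
0 0 1
0 1 1
0 0 1

After press 7 at (1,0):
1 0 1
1 0 1
1 0 1

After press 8 at (2,1):
1 0 1
1 1 1
0 1 0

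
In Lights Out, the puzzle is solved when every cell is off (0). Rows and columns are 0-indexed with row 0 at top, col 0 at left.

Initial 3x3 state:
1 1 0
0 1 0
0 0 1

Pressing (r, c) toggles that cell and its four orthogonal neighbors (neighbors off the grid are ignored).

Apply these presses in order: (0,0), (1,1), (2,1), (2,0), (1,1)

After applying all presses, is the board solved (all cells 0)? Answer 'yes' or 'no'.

After press 1 at (0,0):
0 0 0
1 1 0
0 0 1

After press 2 at (1,1):
0 1 0
0 0 1
0 1 1

After press 3 at (2,1):
0 1 0
0 1 1
1 0 0

After press 4 at (2,0):
0 1 0
1 1 1
0 1 0

After press 5 at (1,1):
0 0 0
0 0 0
0 0 0

Lights still on: 0

Answer: yes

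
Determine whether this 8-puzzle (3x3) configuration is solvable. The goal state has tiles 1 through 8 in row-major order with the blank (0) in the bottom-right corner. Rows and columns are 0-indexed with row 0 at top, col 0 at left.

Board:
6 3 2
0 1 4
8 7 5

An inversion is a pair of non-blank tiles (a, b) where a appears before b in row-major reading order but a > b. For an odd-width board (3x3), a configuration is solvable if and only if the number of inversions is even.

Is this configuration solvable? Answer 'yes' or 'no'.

Inversions (pairs i<j in row-major order where tile[i] > tile[j] > 0): 11
11 is odd, so the puzzle is not solvable.

Answer: no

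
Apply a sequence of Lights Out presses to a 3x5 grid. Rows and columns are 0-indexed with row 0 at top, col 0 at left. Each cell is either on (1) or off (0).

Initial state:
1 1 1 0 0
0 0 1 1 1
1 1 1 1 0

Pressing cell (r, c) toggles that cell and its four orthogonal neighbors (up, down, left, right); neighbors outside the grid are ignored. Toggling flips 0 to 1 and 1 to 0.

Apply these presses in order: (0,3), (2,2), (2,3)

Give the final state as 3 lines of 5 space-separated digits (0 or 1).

Answer: 1 1 0 1 1
0 0 0 1 1
1 0 1 1 1

Derivation:
After press 1 at (0,3):
1 1 0 1 1
0 0 1 0 1
1 1 1 1 0

After press 2 at (2,2):
1 1 0 1 1
0 0 0 0 1
1 0 0 0 0

After press 3 at (2,3):
1 1 0 1 1
0 0 0 1 1
1 0 1 1 1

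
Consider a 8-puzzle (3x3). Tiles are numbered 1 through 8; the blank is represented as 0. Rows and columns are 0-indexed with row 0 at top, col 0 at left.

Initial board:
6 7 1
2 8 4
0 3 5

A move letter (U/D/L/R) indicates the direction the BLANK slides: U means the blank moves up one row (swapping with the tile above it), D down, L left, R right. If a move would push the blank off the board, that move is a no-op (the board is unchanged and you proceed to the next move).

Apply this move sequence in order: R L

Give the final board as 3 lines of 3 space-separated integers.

Answer: 6 7 1
2 8 4
0 3 5

Derivation:
After move 1 (R):
6 7 1
2 8 4
3 0 5

After move 2 (L):
6 7 1
2 8 4
0 3 5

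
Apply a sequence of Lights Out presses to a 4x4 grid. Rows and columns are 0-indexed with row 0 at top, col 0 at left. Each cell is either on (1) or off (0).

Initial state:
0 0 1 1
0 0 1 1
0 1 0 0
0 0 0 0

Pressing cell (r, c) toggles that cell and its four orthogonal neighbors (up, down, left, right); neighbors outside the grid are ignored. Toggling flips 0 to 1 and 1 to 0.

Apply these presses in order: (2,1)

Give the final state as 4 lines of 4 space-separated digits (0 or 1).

Answer: 0 0 1 1
0 1 1 1
1 0 1 0
0 1 0 0

Derivation:
After press 1 at (2,1):
0 0 1 1
0 1 1 1
1 0 1 0
0 1 0 0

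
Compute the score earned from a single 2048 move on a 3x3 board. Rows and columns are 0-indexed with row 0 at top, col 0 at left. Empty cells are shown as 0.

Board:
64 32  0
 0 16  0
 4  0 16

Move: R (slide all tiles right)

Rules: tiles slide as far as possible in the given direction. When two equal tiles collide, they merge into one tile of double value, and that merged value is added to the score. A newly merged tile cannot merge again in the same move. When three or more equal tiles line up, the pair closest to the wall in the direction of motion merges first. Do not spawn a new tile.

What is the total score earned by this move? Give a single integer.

Answer: 0

Derivation:
Slide right:
row 0: [64, 32, 0] -> [0, 64, 32]  score +0 (running 0)
row 1: [0, 16, 0] -> [0, 0, 16]  score +0 (running 0)
row 2: [4, 0, 16] -> [0, 4, 16]  score +0 (running 0)
Board after move:
 0 64 32
 0  0 16
 0  4 16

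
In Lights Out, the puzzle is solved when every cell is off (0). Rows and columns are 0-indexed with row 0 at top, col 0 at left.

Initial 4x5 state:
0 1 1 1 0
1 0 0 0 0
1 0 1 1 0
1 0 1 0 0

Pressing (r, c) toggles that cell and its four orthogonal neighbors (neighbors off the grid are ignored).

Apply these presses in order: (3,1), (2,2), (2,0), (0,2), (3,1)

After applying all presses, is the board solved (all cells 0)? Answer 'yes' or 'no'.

After press 1 at (3,1):
0 1 1 1 0
1 0 0 0 0
1 1 1 1 0
0 1 0 0 0

After press 2 at (2,2):
0 1 1 1 0
1 0 1 0 0
1 0 0 0 0
0 1 1 0 0

After press 3 at (2,0):
0 1 1 1 0
0 0 1 0 0
0 1 0 0 0
1 1 1 0 0

After press 4 at (0,2):
0 0 0 0 0
0 0 0 0 0
0 1 0 0 0
1 1 1 0 0

After press 5 at (3,1):
0 0 0 0 0
0 0 0 0 0
0 0 0 0 0
0 0 0 0 0

Lights still on: 0

Answer: yes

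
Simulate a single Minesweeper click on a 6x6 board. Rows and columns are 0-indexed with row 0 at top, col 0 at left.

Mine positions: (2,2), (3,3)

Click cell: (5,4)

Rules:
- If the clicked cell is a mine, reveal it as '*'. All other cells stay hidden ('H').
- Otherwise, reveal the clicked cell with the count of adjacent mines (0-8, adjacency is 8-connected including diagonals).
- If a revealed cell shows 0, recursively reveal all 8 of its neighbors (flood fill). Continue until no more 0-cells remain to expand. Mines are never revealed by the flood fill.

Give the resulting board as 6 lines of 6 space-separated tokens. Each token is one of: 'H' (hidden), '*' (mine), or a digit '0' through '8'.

0 0 0 0 0 0
0 1 1 1 0 0
0 1 H 2 1 0
0 1 2 H 1 0
0 0 1 1 1 0
0 0 0 0 0 0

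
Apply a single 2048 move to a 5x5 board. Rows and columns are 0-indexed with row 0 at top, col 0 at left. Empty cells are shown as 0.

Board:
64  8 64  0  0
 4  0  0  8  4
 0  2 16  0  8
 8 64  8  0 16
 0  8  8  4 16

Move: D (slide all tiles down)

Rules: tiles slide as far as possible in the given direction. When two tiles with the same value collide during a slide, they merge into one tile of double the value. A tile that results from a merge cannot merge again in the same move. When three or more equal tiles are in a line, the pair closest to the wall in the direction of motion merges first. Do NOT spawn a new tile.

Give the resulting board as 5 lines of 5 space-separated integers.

Answer:  0  0  0  0  0
 0  8  0  0  0
64  2 64  0  4
 4 64 16  8  8
 8  8 16  4 32

Derivation:
Slide down:
col 0: [64, 4, 0, 8, 0] -> [0, 0, 64, 4, 8]
col 1: [8, 0, 2, 64, 8] -> [0, 8, 2, 64, 8]
col 2: [64, 0, 16, 8, 8] -> [0, 0, 64, 16, 16]
col 3: [0, 8, 0, 0, 4] -> [0, 0, 0, 8, 4]
col 4: [0, 4, 8, 16, 16] -> [0, 0, 4, 8, 32]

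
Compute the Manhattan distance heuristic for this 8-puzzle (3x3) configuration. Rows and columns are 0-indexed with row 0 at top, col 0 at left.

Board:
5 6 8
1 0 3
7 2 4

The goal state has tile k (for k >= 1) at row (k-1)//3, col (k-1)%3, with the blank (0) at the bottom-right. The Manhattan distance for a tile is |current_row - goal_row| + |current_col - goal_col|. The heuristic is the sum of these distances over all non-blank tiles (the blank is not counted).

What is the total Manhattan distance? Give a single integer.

Tile 5: (0,0)->(1,1) = 2
Tile 6: (0,1)->(1,2) = 2
Tile 8: (0,2)->(2,1) = 3
Tile 1: (1,0)->(0,0) = 1
Tile 3: (1,2)->(0,2) = 1
Tile 7: (2,0)->(2,0) = 0
Tile 2: (2,1)->(0,1) = 2
Tile 4: (2,2)->(1,0) = 3
Sum: 2 + 2 + 3 + 1 + 1 + 0 + 2 + 3 = 14

Answer: 14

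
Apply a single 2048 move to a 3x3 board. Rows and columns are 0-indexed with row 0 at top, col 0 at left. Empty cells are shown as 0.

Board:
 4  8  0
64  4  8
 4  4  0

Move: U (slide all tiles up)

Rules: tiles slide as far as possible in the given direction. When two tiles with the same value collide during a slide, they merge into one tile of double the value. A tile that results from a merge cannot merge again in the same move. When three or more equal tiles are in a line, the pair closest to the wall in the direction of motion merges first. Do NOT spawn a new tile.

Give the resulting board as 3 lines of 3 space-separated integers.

Answer:  4  8  8
64  8  0
 4  0  0

Derivation:
Slide up:
col 0: [4, 64, 4] -> [4, 64, 4]
col 1: [8, 4, 4] -> [8, 8, 0]
col 2: [0, 8, 0] -> [8, 0, 0]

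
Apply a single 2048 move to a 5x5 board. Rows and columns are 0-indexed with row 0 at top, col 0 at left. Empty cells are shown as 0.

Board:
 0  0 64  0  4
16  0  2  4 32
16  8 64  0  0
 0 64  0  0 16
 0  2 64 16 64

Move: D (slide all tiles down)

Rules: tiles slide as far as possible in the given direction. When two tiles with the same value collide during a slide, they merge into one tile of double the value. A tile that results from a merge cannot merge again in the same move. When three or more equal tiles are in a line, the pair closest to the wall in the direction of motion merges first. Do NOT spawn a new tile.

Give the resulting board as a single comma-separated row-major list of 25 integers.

Slide down:
col 0: [0, 16, 16, 0, 0] -> [0, 0, 0, 0, 32]
col 1: [0, 0, 8, 64, 2] -> [0, 0, 8, 64, 2]
col 2: [64, 2, 64, 0, 64] -> [0, 0, 64, 2, 128]
col 3: [0, 4, 0, 0, 16] -> [0, 0, 0, 4, 16]
col 4: [4, 32, 0, 16, 64] -> [0, 4, 32, 16, 64]

Answer: 0, 0, 0, 0, 0, 0, 0, 0, 0, 4, 0, 8, 64, 0, 32, 0, 64, 2, 4, 16, 32, 2, 128, 16, 64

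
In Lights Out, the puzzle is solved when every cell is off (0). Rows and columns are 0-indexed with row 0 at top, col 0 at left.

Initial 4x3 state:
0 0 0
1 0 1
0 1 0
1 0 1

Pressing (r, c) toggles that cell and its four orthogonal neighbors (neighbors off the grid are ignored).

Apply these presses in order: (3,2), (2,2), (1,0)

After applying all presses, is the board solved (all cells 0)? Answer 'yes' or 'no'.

After press 1 at (3,2):
0 0 0
1 0 1
0 1 1
1 1 0

After press 2 at (2,2):
0 0 0
1 0 0
0 0 0
1 1 1

After press 3 at (1,0):
1 0 0
0 1 0
1 0 0
1 1 1

Lights still on: 6

Answer: no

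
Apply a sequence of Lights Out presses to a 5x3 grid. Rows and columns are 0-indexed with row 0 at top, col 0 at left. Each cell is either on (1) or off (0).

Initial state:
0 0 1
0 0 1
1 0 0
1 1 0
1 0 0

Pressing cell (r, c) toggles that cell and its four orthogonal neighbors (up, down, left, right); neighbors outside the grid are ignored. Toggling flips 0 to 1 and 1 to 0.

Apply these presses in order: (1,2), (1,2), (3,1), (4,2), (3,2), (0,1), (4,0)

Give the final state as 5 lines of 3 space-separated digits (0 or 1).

After press 1 at (1,2):
0 0 0
0 1 0
1 0 1
1 1 0
1 0 0

After press 2 at (1,2):
0 0 1
0 0 1
1 0 0
1 1 0
1 0 0

After press 3 at (3,1):
0 0 1
0 0 1
1 1 0
0 0 1
1 1 0

After press 4 at (4,2):
0 0 1
0 0 1
1 1 0
0 0 0
1 0 1

After press 5 at (3,2):
0 0 1
0 0 1
1 1 1
0 1 1
1 0 0

After press 6 at (0,1):
1 1 0
0 1 1
1 1 1
0 1 1
1 0 0

After press 7 at (4,0):
1 1 0
0 1 1
1 1 1
1 1 1
0 1 0

Answer: 1 1 0
0 1 1
1 1 1
1 1 1
0 1 0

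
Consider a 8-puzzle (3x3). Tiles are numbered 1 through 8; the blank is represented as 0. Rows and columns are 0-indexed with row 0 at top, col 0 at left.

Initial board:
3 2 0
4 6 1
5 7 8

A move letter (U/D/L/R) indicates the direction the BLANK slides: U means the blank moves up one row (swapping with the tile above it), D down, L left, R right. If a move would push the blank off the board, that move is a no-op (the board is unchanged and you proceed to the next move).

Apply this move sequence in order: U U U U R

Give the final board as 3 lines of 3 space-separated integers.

After move 1 (U):
3 2 0
4 6 1
5 7 8

After move 2 (U):
3 2 0
4 6 1
5 7 8

After move 3 (U):
3 2 0
4 6 1
5 7 8

After move 4 (U):
3 2 0
4 6 1
5 7 8

After move 5 (R):
3 2 0
4 6 1
5 7 8

Answer: 3 2 0
4 6 1
5 7 8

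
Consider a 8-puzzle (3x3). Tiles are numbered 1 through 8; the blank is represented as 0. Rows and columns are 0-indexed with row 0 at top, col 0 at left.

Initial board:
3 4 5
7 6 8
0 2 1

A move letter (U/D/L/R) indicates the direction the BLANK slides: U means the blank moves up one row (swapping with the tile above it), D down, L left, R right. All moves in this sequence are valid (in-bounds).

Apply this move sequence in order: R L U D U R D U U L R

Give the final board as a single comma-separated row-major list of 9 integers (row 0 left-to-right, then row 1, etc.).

After move 1 (R):
3 4 5
7 6 8
2 0 1

After move 2 (L):
3 4 5
7 6 8
0 2 1

After move 3 (U):
3 4 5
0 6 8
7 2 1

After move 4 (D):
3 4 5
7 6 8
0 2 1

After move 5 (U):
3 4 5
0 6 8
7 2 1

After move 6 (R):
3 4 5
6 0 8
7 2 1

After move 7 (D):
3 4 5
6 2 8
7 0 1

After move 8 (U):
3 4 5
6 0 8
7 2 1

After move 9 (U):
3 0 5
6 4 8
7 2 1

After move 10 (L):
0 3 5
6 4 8
7 2 1

After move 11 (R):
3 0 5
6 4 8
7 2 1

Answer: 3, 0, 5, 6, 4, 8, 7, 2, 1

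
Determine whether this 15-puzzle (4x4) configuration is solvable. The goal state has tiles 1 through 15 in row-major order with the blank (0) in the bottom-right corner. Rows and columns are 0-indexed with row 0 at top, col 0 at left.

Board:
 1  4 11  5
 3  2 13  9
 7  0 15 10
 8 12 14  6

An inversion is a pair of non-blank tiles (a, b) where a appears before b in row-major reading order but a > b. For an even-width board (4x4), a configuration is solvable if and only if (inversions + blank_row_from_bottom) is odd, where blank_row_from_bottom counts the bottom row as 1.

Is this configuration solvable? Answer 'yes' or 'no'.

Answer: yes

Derivation:
Inversions: 33
Blank is in row 2 (0-indexed from top), which is row 2 counting from the bottom (bottom = 1).
33 + 2 = 35, which is odd, so the puzzle is solvable.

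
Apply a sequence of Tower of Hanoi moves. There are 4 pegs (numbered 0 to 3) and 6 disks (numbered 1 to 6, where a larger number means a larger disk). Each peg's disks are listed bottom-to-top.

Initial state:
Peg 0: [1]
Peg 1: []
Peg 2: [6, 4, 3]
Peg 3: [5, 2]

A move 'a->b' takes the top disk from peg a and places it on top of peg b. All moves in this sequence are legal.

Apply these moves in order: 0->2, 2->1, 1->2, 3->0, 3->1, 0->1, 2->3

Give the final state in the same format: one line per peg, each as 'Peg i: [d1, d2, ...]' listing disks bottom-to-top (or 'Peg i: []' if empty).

Answer: Peg 0: []
Peg 1: [5, 2]
Peg 2: [6, 4, 3]
Peg 3: [1]

Derivation:
After move 1 (0->2):
Peg 0: []
Peg 1: []
Peg 2: [6, 4, 3, 1]
Peg 3: [5, 2]

After move 2 (2->1):
Peg 0: []
Peg 1: [1]
Peg 2: [6, 4, 3]
Peg 3: [5, 2]

After move 3 (1->2):
Peg 0: []
Peg 1: []
Peg 2: [6, 4, 3, 1]
Peg 3: [5, 2]

After move 4 (3->0):
Peg 0: [2]
Peg 1: []
Peg 2: [6, 4, 3, 1]
Peg 3: [5]

After move 5 (3->1):
Peg 0: [2]
Peg 1: [5]
Peg 2: [6, 4, 3, 1]
Peg 3: []

After move 6 (0->1):
Peg 0: []
Peg 1: [5, 2]
Peg 2: [6, 4, 3, 1]
Peg 3: []

After move 7 (2->3):
Peg 0: []
Peg 1: [5, 2]
Peg 2: [6, 4, 3]
Peg 3: [1]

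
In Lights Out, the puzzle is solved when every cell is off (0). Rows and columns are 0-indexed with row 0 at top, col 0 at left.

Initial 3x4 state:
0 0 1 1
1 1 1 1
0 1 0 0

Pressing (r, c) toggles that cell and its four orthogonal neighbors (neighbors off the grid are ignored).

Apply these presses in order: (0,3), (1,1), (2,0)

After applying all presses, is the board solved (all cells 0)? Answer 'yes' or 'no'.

After press 1 at (0,3):
0 0 0 0
1 1 1 0
0 1 0 0

After press 2 at (1,1):
0 1 0 0
0 0 0 0
0 0 0 0

After press 3 at (2,0):
0 1 0 0
1 0 0 0
1 1 0 0

Lights still on: 4

Answer: no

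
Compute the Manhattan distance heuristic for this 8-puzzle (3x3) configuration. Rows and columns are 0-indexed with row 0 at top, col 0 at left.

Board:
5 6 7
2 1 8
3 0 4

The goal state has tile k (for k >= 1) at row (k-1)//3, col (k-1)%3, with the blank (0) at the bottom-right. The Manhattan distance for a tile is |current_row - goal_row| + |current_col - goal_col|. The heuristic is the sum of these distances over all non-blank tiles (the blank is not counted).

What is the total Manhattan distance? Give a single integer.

Tile 5: at (0,0), goal (1,1), distance |0-1|+|0-1| = 2
Tile 6: at (0,1), goal (1,2), distance |0-1|+|1-2| = 2
Tile 7: at (0,2), goal (2,0), distance |0-2|+|2-0| = 4
Tile 2: at (1,0), goal (0,1), distance |1-0|+|0-1| = 2
Tile 1: at (1,1), goal (0,0), distance |1-0|+|1-0| = 2
Tile 8: at (1,2), goal (2,1), distance |1-2|+|2-1| = 2
Tile 3: at (2,0), goal (0,2), distance |2-0|+|0-2| = 4
Tile 4: at (2,2), goal (1,0), distance |2-1|+|2-0| = 3
Sum: 2 + 2 + 4 + 2 + 2 + 2 + 4 + 3 = 21

Answer: 21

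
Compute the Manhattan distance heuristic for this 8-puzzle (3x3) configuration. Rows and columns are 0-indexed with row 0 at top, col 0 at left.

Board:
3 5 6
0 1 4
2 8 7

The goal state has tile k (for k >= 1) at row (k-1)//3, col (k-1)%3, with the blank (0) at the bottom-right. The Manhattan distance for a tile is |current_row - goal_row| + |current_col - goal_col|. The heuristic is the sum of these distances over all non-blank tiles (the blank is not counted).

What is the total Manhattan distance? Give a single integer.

Tile 3: (0,0)->(0,2) = 2
Tile 5: (0,1)->(1,1) = 1
Tile 6: (0,2)->(1,2) = 1
Tile 1: (1,1)->(0,0) = 2
Tile 4: (1,2)->(1,0) = 2
Tile 2: (2,0)->(0,1) = 3
Tile 8: (2,1)->(2,1) = 0
Tile 7: (2,2)->(2,0) = 2
Sum: 2 + 1 + 1 + 2 + 2 + 3 + 0 + 2 = 13

Answer: 13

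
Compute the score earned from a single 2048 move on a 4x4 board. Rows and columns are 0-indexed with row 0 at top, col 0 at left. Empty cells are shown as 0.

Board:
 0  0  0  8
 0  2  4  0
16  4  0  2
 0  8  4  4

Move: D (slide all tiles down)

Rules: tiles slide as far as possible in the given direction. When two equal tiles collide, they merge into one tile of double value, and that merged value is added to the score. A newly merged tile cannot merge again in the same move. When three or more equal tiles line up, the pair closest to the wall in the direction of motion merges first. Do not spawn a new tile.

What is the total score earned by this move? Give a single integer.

Answer: 8

Derivation:
Slide down:
col 0: [0, 0, 16, 0] -> [0, 0, 0, 16]  score +0 (running 0)
col 1: [0, 2, 4, 8] -> [0, 2, 4, 8]  score +0 (running 0)
col 2: [0, 4, 0, 4] -> [0, 0, 0, 8]  score +8 (running 8)
col 3: [8, 0, 2, 4] -> [0, 8, 2, 4]  score +0 (running 8)
Board after move:
 0  0  0  0
 0  2  0  8
 0  4  0  2
16  8  8  4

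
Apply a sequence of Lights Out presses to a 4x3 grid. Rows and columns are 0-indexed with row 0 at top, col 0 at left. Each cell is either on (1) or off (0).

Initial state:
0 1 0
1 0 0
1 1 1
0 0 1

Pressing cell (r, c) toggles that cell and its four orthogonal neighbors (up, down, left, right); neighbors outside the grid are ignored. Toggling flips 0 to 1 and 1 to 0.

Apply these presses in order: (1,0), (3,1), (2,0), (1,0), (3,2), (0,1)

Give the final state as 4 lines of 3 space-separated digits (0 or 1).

Answer: 1 0 1
0 1 0
0 1 0
0 0 1

Derivation:
After press 1 at (1,0):
1 1 0
0 1 0
0 1 1
0 0 1

After press 2 at (3,1):
1 1 0
0 1 0
0 0 1
1 1 0

After press 3 at (2,0):
1 1 0
1 1 0
1 1 1
0 1 0

After press 4 at (1,0):
0 1 0
0 0 0
0 1 1
0 1 0

After press 5 at (3,2):
0 1 0
0 0 0
0 1 0
0 0 1

After press 6 at (0,1):
1 0 1
0 1 0
0 1 0
0 0 1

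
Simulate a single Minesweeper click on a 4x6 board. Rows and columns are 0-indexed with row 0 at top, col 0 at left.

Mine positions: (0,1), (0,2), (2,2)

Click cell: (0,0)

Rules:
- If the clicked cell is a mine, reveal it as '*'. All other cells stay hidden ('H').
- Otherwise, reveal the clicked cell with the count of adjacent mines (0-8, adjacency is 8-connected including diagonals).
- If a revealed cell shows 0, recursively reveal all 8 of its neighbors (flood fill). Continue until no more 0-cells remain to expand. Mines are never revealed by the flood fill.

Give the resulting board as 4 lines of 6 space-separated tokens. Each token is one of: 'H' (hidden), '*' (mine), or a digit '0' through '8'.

1 H H H H H
H H H H H H
H H H H H H
H H H H H H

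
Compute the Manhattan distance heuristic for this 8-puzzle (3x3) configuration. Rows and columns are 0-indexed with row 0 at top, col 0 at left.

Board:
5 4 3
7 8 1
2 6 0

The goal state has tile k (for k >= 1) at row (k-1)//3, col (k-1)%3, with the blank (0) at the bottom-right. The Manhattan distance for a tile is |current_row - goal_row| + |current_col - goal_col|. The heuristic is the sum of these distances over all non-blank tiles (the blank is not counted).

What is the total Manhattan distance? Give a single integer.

Tile 5: (0,0)->(1,1) = 2
Tile 4: (0,1)->(1,0) = 2
Tile 3: (0,2)->(0,2) = 0
Tile 7: (1,0)->(2,0) = 1
Tile 8: (1,1)->(2,1) = 1
Tile 1: (1,2)->(0,0) = 3
Tile 2: (2,0)->(0,1) = 3
Tile 6: (2,1)->(1,2) = 2
Sum: 2 + 2 + 0 + 1 + 1 + 3 + 3 + 2 = 14

Answer: 14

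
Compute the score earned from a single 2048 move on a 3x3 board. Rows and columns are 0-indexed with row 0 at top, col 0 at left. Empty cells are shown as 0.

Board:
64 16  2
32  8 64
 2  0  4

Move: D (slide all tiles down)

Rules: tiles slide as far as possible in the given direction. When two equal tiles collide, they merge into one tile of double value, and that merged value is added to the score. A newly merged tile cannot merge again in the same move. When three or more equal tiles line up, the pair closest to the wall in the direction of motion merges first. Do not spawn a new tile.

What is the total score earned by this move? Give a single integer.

Slide down:
col 0: [64, 32, 2] -> [64, 32, 2]  score +0 (running 0)
col 1: [16, 8, 0] -> [0, 16, 8]  score +0 (running 0)
col 2: [2, 64, 4] -> [2, 64, 4]  score +0 (running 0)
Board after move:
64  0  2
32 16 64
 2  8  4

Answer: 0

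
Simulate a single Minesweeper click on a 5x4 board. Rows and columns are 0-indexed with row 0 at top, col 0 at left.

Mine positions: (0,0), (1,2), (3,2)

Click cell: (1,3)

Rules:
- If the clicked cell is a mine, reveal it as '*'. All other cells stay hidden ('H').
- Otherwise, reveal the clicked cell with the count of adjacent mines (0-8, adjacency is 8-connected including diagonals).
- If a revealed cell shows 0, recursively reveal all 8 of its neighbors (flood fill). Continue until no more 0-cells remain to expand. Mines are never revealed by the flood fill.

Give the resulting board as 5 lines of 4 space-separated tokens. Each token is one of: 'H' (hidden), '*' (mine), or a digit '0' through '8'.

H H H H
H H H 1
H H H H
H H H H
H H H H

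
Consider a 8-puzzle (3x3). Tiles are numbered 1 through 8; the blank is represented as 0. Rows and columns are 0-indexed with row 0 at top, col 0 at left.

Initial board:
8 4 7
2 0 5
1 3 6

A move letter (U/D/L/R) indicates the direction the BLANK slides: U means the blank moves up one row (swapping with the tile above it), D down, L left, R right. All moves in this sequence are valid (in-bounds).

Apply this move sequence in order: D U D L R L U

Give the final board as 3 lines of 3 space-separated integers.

After move 1 (D):
8 4 7
2 3 5
1 0 6

After move 2 (U):
8 4 7
2 0 5
1 3 6

After move 3 (D):
8 4 7
2 3 5
1 0 6

After move 4 (L):
8 4 7
2 3 5
0 1 6

After move 5 (R):
8 4 7
2 3 5
1 0 6

After move 6 (L):
8 4 7
2 3 5
0 1 6

After move 7 (U):
8 4 7
0 3 5
2 1 6

Answer: 8 4 7
0 3 5
2 1 6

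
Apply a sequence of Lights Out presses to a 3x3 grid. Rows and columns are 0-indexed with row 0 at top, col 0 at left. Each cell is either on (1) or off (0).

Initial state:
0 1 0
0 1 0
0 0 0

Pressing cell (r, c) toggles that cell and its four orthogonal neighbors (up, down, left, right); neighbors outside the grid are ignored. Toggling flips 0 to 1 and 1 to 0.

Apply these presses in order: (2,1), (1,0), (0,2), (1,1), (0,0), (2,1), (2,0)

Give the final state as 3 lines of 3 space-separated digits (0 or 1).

Answer: 0 0 1
0 1 0
0 0 0

Derivation:
After press 1 at (2,1):
0 1 0
0 0 0
1 1 1

After press 2 at (1,0):
1 1 0
1 1 0
0 1 1

After press 3 at (0,2):
1 0 1
1 1 1
0 1 1

After press 4 at (1,1):
1 1 1
0 0 0
0 0 1

After press 5 at (0,0):
0 0 1
1 0 0
0 0 1

After press 6 at (2,1):
0 0 1
1 1 0
1 1 0

After press 7 at (2,0):
0 0 1
0 1 0
0 0 0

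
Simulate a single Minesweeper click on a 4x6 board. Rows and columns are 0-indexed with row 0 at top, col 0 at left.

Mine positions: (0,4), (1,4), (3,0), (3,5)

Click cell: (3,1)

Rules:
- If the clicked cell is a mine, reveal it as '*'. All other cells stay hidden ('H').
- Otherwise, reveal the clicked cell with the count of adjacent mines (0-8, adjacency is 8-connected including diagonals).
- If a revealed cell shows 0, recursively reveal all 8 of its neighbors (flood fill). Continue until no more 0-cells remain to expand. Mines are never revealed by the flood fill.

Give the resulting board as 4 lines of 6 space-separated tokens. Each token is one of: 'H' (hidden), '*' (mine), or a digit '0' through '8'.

H H H H H H
H H H H H H
H H H H H H
H 1 H H H H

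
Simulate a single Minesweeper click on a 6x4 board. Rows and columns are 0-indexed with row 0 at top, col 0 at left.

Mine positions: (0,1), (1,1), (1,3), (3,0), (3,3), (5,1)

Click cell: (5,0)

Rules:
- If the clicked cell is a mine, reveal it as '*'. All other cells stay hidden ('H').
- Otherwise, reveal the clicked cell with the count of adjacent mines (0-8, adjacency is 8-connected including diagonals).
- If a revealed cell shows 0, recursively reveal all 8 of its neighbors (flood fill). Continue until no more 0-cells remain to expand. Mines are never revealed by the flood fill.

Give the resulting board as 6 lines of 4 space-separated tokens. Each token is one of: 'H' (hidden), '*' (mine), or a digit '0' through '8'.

H H H H
H H H H
H H H H
H H H H
H H H H
1 H H H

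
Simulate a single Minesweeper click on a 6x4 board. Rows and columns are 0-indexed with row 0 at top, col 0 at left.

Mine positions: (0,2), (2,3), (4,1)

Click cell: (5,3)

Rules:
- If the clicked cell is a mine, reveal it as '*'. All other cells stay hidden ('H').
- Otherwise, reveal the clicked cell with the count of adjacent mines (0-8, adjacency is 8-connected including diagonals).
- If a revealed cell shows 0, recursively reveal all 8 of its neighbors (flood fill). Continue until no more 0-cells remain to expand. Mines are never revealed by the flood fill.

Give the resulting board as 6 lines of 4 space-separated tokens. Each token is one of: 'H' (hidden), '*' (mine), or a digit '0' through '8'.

H H H H
H H H H
H H H H
H H 2 1
H H 1 0
H H 1 0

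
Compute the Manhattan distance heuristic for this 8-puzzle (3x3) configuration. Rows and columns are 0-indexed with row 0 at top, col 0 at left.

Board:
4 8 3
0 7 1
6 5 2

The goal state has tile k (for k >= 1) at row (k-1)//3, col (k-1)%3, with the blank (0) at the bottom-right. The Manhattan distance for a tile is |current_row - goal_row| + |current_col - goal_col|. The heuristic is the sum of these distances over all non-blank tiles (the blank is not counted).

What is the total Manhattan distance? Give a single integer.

Tile 4: at (0,0), goal (1,0), distance |0-1|+|0-0| = 1
Tile 8: at (0,1), goal (2,1), distance |0-2|+|1-1| = 2
Tile 3: at (0,2), goal (0,2), distance |0-0|+|2-2| = 0
Tile 7: at (1,1), goal (2,0), distance |1-2|+|1-0| = 2
Tile 1: at (1,2), goal (0,0), distance |1-0|+|2-0| = 3
Tile 6: at (2,0), goal (1,2), distance |2-1|+|0-2| = 3
Tile 5: at (2,1), goal (1,1), distance |2-1|+|1-1| = 1
Tile 2: at (2,2), goal (0,1), distance |2-0|+|2-1| = 3
Sum: 1 + 2 + 0 + 2 + 3 + 3 + 1 + 3 = 15

Answer: 15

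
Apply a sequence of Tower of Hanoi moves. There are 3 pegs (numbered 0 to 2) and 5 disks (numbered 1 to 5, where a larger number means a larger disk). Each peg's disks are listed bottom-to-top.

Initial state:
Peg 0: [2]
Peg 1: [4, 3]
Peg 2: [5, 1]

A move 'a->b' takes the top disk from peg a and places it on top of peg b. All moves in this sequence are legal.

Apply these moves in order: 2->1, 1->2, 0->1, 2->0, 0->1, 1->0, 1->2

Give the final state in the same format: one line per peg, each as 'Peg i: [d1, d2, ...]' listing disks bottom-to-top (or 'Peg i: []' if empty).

Answer: Peg 0: [1]
Peg 1: [4, 3]
Peg 2: [5, 2]

Derivation:
After move 1 (2->1):
Peg 0: [2]
Peg 1: [4, 3, 1]
Peg 2: [5]

After move 2 (1->2):
Peg 0: [2]
Peg 1: [4, 3]
Peg 2: [5, 1]

After move 3 (0->1):
Peg 0: []
Peg 1: [4, 3, 2]
Peg 2: [5, 1]

After move 4 (2->0):
Peg 0: [1]
Peg 1: [4, 3, 2]
Peg 2: [5]

After move 5 (0->1):
Peg 0: []
Peg 1: [4, 3, 2, 1]
Peg 2: [5]

After move 6 (1->0):
Peg 0: [1]
Peg 1: [4, 3, 2]
Peg 2: [5]

After move 7 (1->2):
Peg 0: [1]
Peg 1: [4, 3]
Peg 2: [5, 2]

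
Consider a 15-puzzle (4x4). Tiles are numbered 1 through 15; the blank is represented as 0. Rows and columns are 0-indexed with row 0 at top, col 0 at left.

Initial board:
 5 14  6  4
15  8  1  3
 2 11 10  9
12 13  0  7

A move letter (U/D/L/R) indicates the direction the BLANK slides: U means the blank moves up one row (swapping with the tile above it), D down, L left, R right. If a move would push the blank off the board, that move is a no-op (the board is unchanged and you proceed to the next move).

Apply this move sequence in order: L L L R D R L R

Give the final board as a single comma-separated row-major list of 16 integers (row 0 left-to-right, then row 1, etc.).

After move 1 (L):
 5 14  6  4
15  8  1  3
 2 11 10  9
12  0 13  7

After move 2 (L):
 5 14  6  4
15  8  1  3
 2 11 10  9
 0 12 13  7

After move 3 (L):
 5 14  6  4
15  8  1  3
 2 11 10  9
 0 12 13  7

After move 4 (R):
 5 14  6  4
15  8  1  3
 2 11 10  9
12  0 13  7

After move 5 (D):
 5 14  6  4
15  8  1  3
 2 11 10  9
12  0 13  7

After move 6 (R):
 5 14  6  4
15  8  1  3
 2 11 10  9
12 13  0  7

After move 7 (L):
 5 14  6  4
15  8  1  3
 2 11 10  9
12  0 13  7

After move 8 (R):
 5 14  6  4
15  8  1  3
 2 11 10  9
12 13  0  7

Answer: 5, 14, 6, 4, 15, 8, 1, 3, 2, 11, 10, 9, 12, 13, 0, 7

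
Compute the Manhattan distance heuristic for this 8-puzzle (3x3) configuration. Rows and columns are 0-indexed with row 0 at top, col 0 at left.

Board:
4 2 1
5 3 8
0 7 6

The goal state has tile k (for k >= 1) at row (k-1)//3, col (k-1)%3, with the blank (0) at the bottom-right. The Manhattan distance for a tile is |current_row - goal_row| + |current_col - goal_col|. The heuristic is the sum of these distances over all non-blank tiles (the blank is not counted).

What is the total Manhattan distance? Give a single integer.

Answer: 10

Derivation:
Tile 4: (0,0)->(1,0) = 1
Tile 2: (0,1)->(0,1) = 0
Tile 1: (0,2)->(0,0) = 2
Tile 5: (1,0)->(1,1) = 1
Tile 3: (1,1)->(0,2) = 2
Tile 8: (1,2)->(2,1) = 2
Tile 7: (2,1)->(2,0) = 1
Tile 6: (2,2)->(1,2) = 1
Sum: 1 + 0 + 2 + 1 + 2 + 2 + 1 + 1 = 10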